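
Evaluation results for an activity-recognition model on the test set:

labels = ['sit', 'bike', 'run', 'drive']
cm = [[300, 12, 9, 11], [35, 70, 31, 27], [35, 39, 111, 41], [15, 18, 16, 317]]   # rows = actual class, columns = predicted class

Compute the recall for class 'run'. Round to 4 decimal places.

0.4912

Take TP from the diagonal, FP from the rest of the 'run' prediction marginal, FN from the rest of the 'run' actual marginal.
recall = TP/(TP+FN).
run: TP=111, FN=35+39+41=115 → 111/226 = 0.49115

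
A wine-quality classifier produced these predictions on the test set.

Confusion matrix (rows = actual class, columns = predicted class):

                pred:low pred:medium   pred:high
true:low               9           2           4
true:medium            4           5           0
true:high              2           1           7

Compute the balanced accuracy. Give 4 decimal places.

0.6185

Balanced accuracy = mean of per-class recall.
  low: recall = 9/15 = 0.60000
  medium: recall = 5/9 = 0.55556
  high: recall = 7/10 = 0.70000
Mean = (0.60000 + 0.55556 + 0.70000) / 3 = 0.6185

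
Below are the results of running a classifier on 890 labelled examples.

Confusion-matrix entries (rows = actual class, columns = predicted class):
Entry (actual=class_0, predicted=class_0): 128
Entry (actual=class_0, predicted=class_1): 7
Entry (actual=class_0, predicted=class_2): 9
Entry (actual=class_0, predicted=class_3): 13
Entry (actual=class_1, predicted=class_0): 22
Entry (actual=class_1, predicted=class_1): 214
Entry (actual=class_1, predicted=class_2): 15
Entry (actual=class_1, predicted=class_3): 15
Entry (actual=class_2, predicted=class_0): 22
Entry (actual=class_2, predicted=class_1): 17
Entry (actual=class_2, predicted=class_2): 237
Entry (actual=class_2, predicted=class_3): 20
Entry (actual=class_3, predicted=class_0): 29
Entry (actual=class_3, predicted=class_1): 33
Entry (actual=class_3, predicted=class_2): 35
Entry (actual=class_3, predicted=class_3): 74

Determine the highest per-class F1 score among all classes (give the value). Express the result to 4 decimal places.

0.8007

Per-class F1 score (2·TP/(2·TP+FP+FN)):
  class_0: TP=128, FP=22+22+29=73, FN=7+9+13=29 → 256/358 = 0.71508
  class_1: TP=214, FP=7+17+33=57, FN=22+15+15=52 → 428/537 = 0.79702
  class_2: TP=237, FP=9+15+35=59, FN=22+17+20=59 → 474/592 = 0.80068
  class_3: TP=74, FP=13+15+20=48, FN=29+33+35=97 → 148/293 = 0.50512
Highest is class 'class_2' with F1 score = 0.8007.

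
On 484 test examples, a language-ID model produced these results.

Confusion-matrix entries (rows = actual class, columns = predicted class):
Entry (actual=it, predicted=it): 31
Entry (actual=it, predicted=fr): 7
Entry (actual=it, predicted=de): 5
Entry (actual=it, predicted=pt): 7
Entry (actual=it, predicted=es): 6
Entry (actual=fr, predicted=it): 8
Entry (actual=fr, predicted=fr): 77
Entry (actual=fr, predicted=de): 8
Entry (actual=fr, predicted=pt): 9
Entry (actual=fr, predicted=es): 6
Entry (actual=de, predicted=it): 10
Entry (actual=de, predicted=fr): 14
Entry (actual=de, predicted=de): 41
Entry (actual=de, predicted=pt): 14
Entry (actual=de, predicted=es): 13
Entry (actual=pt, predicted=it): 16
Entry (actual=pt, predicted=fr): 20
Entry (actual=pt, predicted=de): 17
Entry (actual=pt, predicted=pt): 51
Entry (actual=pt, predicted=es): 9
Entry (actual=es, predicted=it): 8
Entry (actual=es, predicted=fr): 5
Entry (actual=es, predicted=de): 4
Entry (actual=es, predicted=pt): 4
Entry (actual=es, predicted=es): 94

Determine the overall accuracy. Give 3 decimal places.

0.607

Accuracy = trace / total = (31+77+41+51+94=294) / 484 = 294/484 = 0.607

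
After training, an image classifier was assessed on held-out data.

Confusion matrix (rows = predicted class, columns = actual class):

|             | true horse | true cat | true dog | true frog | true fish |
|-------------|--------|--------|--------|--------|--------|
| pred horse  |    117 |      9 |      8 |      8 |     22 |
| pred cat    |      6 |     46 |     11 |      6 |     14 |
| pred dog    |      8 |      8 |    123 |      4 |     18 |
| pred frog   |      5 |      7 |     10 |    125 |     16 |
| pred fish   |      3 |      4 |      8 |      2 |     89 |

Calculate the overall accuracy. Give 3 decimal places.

0.739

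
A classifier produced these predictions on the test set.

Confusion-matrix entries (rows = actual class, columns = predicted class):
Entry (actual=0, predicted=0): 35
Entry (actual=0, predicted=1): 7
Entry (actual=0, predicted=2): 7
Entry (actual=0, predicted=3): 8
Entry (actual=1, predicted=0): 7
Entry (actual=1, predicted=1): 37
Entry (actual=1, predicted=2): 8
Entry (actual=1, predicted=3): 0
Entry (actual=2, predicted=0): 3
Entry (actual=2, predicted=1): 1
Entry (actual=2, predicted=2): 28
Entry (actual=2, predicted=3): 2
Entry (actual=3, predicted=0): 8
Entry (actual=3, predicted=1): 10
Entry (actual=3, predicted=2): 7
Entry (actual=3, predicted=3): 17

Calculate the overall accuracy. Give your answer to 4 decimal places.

0.6324

Accuracy = trace / total = (35+37+28+17=117) / 185 = 117/185 = 0.6324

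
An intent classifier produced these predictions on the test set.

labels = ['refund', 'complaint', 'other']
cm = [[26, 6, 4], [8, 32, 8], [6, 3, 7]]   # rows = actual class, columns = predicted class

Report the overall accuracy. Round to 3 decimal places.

Accuracy = trace / total = (26+32+7=65) / 100 = 65/100 = 0.650

0.650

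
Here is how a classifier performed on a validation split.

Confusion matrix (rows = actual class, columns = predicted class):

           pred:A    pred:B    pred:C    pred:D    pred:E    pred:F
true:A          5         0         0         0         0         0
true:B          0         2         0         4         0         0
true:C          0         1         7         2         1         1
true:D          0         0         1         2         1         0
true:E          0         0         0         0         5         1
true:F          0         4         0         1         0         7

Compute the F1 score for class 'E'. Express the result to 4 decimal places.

Take TP from the diagonal, FP from the rest of the 'E' prediction marginal, FN from the rest of the 'E' actual marginal.
F1 score = 2·TP/(2·TP+FP+FN).
E: TP=5, FP=0+0+1+1+0=2, FN=0+0+0+0+1=1 → 10/13 = 0.76923

0.7692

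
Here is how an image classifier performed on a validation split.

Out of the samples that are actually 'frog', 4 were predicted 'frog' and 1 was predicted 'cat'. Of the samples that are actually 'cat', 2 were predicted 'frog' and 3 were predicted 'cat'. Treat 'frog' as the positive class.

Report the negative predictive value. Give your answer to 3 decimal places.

0.750

NPV = TN/(TN+FN) = 3/(3+1) = 0.750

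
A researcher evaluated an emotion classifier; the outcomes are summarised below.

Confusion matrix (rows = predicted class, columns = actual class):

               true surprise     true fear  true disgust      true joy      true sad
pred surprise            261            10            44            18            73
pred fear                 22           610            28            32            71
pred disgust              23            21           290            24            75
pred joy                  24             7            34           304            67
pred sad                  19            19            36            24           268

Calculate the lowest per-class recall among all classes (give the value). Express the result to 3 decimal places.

Per-class recall (TP/(TP+FN)):
  surprise: TP=261, FN=22+23+24+19=88 → 261/349 = 0.7479
  fear: TP=610, FN=10+21+7+19=57 → 610/667 = 0.9145
  disgust: TP=290, FN=44+28+34+36=142 → 290/432 = 0.6713
  joy: TP=304, FN=18+32+24+24=98 → 304/402 = 0.7562
  sad: TP=268, FN=73+71+75+67=286 → 268/554 = 0.4838
Lowest is class 'sad' with recall = 0.484.

0.484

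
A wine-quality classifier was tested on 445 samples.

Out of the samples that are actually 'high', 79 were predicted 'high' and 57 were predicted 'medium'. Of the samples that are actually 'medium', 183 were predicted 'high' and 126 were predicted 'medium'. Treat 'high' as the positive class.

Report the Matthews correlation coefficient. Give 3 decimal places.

MCC = (TP·TN − FP·FN) / √((TP+FP)(TP+FN)(TN+FP)(TN+FN))
Numerator = 79·126 − 183·57 = -477
Denominator = √(262·136·309·183) = √2014882704 = 44887.4448
MCC = -477 / 44887.4448 = -0.011

-0.011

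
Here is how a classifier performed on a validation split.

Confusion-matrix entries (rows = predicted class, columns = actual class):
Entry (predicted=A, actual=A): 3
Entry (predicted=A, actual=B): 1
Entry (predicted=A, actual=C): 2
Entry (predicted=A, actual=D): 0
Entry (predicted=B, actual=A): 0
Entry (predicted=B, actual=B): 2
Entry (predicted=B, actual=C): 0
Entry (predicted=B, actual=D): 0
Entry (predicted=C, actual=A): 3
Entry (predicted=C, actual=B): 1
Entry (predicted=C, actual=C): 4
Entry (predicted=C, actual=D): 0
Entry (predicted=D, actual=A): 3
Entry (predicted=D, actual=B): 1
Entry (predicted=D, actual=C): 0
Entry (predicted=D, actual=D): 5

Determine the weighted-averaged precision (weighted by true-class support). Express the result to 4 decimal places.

0.6111

Per-class precision (TP/(TP+FP)):
  A: TP=3, FP=1+2+0=3 → 3/6 = 0.50000
  B: TP=2, FP=0+0+0=0 → 2/2 = 1.00000
  C: TP=4, FP=3+1+0=4 → 4/8 = 0.50000
  D: TP=5, FP=3+1+0=4 → 5/9 = 0.55556
Weighted-precision = Σ (supportᵢ/N)·precisionᵢ with N=25: (9/25)·0.50000 + (5/25)·1.00000 + (6/25)·0.50000 + (5/25)·0.55556 = 0.6111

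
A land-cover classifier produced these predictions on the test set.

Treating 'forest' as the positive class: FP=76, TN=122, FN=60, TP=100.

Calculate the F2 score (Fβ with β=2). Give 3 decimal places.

Fβ = (1+β²)·TP / ((1+β²)·TP + β²·FN + FP), with β²=4
= 5·100 / (5·100 + 4·60 + 76) = 0.613

0.613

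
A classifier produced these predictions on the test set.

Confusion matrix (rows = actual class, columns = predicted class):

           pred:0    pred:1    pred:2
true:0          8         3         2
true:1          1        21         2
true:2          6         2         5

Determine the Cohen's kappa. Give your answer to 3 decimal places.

Observed agreement pₒ = trace/N = 34/50 = 0.6800
Expected agreement pₑ = Σ (rowᵢ·colᵢ)/N² = (13·15 + 24·26 + 13·9)/50² = 0.3744
κ = (pₒ − pₑ)/(1 − pₑ) = (0.6800 − 0.3744)/(1 − 0.3744) = 0.488

0.488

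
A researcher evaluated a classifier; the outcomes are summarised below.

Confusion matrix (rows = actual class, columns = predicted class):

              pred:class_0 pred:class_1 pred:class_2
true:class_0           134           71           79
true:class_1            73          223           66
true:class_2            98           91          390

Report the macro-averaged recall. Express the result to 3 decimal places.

0.587

Per-class recall (TP/(TP+FN)):
  class_0: TP=134, FN=71+79=150 → 134/284 = 0.4718
  class_1: TP=223, FN=73+66=139 → 223/362 = 0.6160
  class_2: TP=390, FN=98+91=189 → 390/579 = 0.6736
Macro-recall = mean = (0.4718 + 0.6160 + 0.6736) / 3 = 0.587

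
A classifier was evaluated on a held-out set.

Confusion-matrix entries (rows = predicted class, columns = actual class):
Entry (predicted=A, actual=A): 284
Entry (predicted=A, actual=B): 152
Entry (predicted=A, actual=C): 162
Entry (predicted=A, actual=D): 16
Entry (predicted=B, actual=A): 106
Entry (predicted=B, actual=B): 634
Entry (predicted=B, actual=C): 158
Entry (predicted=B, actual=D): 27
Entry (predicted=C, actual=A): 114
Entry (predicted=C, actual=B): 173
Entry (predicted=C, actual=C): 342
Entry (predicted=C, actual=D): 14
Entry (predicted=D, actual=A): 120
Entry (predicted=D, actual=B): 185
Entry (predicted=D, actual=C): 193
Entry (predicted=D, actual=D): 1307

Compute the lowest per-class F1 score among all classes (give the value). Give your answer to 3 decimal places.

Per-class F1 score (2·TP/(2·TP+FP+FN)):
  A: TP=284, FP=152+162+16=330, FN=106+114+120=340 → 568/1238 = 0.4588
  B: TP=634, FP=106+158+27=291, FN=152+173+185=510 → 1268/2069 = 0.6129
  C: TP=342, FP=114+173+14=301, FN=162+158+193=513 → 684/1498 = 0.4566
  D: TP=1307, FP=120+185+193=498, FN=16+27+14=57 → 2614/3169 = 0.8249
Lowest is class 'C' with F1 score = 0.457.

0.457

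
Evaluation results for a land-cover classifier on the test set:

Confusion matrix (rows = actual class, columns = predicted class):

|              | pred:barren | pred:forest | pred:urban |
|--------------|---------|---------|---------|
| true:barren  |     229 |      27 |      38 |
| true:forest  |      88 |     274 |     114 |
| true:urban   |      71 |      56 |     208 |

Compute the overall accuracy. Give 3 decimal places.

Accuracy = trace / total = (229+274+208=711) / 1105 = 711/1105 = 0.643

0.643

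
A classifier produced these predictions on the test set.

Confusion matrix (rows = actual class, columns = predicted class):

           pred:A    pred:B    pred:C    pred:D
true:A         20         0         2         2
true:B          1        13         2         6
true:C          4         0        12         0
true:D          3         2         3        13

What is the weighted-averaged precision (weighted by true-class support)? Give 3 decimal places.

0.715

Per-class precision (TP/(TP+FP)):
  A: TP=20, FP=1+4+3=8 → 20/28 = 0.7143
  B: TP=13, FP=0+0+2=2 → 13/15 = 0.8667
  C: TP=12, FP=2+2+3=7 → 12/19 = 0.6316
  D: TP=13, FP=2+6+0=8 → 13/21 = 0.6190
Weighted-precision = Σ (supportᵢ/N)·precisionᵢ with N=83: (24/83)·0.7143 + (22/83)·0.8667 + (16/83)·0.6316 + (21/83)·0.6190 = 0.715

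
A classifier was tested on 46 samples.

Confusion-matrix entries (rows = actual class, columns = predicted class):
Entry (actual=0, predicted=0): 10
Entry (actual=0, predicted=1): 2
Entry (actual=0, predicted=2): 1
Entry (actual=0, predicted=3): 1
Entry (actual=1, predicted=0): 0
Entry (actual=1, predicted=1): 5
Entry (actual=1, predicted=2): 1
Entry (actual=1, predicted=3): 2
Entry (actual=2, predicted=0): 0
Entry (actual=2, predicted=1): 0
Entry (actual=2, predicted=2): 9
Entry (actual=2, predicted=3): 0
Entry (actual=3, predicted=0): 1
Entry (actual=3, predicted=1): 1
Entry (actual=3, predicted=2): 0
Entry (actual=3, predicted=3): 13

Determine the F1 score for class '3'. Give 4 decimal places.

One-vs-rest for '3': TP = diagonal; FP = other classes predicted '3'; FN = '3' predicted as other.
F1 score = 2·TP/(2·TP+FP+FN).
3: TP=13, FP=1+2+0=3, FN=1+1+0=2 → 26/31 = 0.83871

0.8387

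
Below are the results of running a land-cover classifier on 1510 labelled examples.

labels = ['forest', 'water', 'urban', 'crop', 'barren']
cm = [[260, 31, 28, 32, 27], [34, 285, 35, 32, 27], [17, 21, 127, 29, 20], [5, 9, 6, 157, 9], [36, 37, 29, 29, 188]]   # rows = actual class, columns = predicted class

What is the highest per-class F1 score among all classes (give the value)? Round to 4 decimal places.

Per-class F1 score (2·TP/(2·TP+FP+FN)):
  forest: TP=260, FP=34+17+5+36=92, FN=31+28+32+27=118 → 520/730 = 0.71233
  water: TP=285, FP=31+21+9+37=98, FN=34+35+32+27=128 → 570/796 = 0.71608
  urban: TP=127, FP=28+35+6+29=98, FN=17+21+29+20=87 → 254/439 = 0.57859
  crop: TP=157, FP=32+32+29+29=122, FN=5+9+6+9=29 → 314/465 = 0.67527
  barren: TP=188, FP=27+27+20+9=83, FN=36+37+29+29=131 → 376/590 = 0.63729
Highest is class 'water' with F1 score = 0.7161.

0.7161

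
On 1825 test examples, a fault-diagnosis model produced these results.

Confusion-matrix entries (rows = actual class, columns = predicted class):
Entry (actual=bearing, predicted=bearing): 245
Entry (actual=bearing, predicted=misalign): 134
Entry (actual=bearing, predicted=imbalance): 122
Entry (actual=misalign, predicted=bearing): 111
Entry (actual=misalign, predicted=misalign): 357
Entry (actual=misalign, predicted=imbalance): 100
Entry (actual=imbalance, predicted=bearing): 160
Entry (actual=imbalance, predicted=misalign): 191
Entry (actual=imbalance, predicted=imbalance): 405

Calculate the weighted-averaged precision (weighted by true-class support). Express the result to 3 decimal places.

0.561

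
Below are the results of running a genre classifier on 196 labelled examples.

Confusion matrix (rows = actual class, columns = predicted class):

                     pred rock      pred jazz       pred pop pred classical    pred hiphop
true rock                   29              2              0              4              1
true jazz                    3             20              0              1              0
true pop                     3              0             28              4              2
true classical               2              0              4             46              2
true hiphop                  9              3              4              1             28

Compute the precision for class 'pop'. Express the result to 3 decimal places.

Take TP from the diagonal, FP from the rest of the 'pop' prediction marginal, FN from the rest of the 'pop' actual marginal.
precision = TP/(TP+FP).
pop: TP=28, FP=0+0+4+4=8 → 28/36 = 0.7778

0.778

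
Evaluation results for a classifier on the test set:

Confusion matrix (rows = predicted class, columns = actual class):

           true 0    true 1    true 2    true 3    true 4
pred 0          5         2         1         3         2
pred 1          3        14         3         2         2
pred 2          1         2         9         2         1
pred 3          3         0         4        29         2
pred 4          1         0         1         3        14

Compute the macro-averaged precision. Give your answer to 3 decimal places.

0.614

Per-class precision (TP/(TP+FP)):
  0: TP=5, FP=2+1+3+2=8 → 5/13 = 0.3846
  1: TP=14, FP=3+3+2+2=10 → 14/24 = 0.5833
  2: TP=9, FP=1+2+2+1=6 → 9/15 = 0.6000
  3: TP=29, FP=3+0+4+2=9 → 29/38 = 0.7632
  4: TP=14, FP=1+0+1+3=5 → 14/19 = 0.7368
Macro-precision = mean = (0.3846 + 0.5833 + 0.6000 + 0.7632 + 0.7368) / 5 = 0.614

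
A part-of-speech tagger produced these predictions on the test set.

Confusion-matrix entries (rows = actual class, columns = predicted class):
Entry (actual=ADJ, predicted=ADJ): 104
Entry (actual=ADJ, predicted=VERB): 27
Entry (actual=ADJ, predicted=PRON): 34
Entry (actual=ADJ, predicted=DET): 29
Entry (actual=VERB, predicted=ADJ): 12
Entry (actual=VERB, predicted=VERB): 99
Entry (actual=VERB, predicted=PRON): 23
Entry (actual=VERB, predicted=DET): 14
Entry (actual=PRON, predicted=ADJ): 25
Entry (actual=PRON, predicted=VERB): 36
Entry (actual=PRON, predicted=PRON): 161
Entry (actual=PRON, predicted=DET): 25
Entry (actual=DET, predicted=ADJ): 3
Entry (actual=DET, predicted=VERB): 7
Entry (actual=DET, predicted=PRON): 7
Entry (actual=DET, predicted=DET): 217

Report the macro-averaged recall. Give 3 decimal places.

Per-class recall (TP/(TP+FN)):
  ADJ: TP=104, FN=27+34+29=90 → 104/194 = 0.5361
  VERB: TP=99, FN=12+23+14=49 → 99/148 = 0.6689
  PRON: TP=161, FN=25+36+25=86 → 161/247 = 0.6518
  DET: TP=217, FN=3+7+7=17 → 217/234 = 0.9274
Macro-recall = mean = (0.5361 + 0.6689 + 0.6518 + 0.9274) / 4 = 0.696

0.696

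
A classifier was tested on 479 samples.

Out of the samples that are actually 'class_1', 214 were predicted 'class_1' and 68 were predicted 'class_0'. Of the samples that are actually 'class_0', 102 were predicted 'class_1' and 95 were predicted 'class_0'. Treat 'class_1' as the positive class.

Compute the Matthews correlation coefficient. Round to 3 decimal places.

MCC = (TP·TN − FP·FN) / √((TP+FP)(TP+FN)(TN+FP)(TN+FN))
Numerator = 214·95 − 102·68 = 13394
Denominator = √(316·282·197·163) = √2861475432 = 53492.7606
MCC = 13394 / 53492.7606 = 0.250

0.250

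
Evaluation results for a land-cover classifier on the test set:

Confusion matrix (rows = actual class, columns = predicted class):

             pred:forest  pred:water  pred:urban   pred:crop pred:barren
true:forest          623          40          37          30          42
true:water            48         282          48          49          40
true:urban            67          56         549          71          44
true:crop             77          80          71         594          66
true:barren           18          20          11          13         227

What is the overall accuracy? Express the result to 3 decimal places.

Accuracy = trace / total = (623+282+549+594+227=2275) / 3203 = 2275/3203 = 0.710

0.710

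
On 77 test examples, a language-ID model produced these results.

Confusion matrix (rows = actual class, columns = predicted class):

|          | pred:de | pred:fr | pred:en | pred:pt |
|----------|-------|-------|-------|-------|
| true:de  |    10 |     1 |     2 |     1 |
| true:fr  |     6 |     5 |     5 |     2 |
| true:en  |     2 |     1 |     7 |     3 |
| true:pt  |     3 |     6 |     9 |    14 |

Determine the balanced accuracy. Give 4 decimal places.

0.4920

Balanced accuracy = mean of per-class recall.
  de: recall = 10/14 = 0.71429
  fr: recall = 5/18 = 0.27778
  en: recall = 7/13 = 0.53846
  pt: recall = 14/32 = 0.43750
Mean = (0.71429 + 0.27778 + 0.53846 + 0.43750) / 4 = 0.4920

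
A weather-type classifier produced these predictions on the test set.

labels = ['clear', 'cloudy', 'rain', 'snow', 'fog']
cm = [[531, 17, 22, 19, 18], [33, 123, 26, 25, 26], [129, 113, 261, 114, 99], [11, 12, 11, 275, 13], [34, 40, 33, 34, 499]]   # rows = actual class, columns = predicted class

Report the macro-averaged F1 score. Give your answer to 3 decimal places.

0.641

Per-class F1 score (2·TP/(2·TP+FP+FN)):
  clear: TP=531, FP=33+129+11+34=207, FN=17+22+19+18=76 → 1062/1345 = 0.7896
  cloudy: TP=123, FP=17+113+12+40=182, FN=33+26+25+26=110 → 246/538 = 0.4572
  rain: TP=261, FP=22+26+11+33=92, FN=129+113+114+99=455 → 522/1069 = 0.4883
  snow: TP=275, FP=19+25+114+34=192, FN=11+12+11+13=47 → 550/789 = 0.6971
  fog: TP=499, FP=18+26+99+13=156, FN=34+40+33+34=141 → 998/1295 = 0.7707
Macro-F1 score = mean = (0.7896 + 0.4572 + 0.4883 + 0.6971 + 0.7707) / 5 = 0.641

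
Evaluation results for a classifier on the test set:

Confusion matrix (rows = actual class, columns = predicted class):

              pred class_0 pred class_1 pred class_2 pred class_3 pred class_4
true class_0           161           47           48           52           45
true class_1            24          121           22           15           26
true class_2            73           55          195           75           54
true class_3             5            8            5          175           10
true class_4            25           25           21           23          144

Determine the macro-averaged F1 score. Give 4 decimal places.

Per-class F1 score (2·TP/(2·TP+FP+FN)):
  class_0: TP=161, FP=24+73+5+25=127, FN=47+48+52+45=192 → 322/641 = 0.50234
  class_1: TP=121, FP=47+55+8+25=135, FN=24+22+15+26=87 → 242/464 = 0.52155
  class_2: TP=195, FP=48+22+5+21=96, FN=73+55+75+54=257 → 390/743 = 0.52490
  class_3: TP=175, FP=52+15+75+23=165, FN=5+8+5+10=28 → 350/543 = 0.64457
  class_4: TP=144, FP=45+26+54+10=135, FN=25+25+21+23=94 → 288/517 = 0.55706
Macro-F1 score = mean = (0.50234 + 0.52155 + 0.52490 + 0.64457 + 0.55706) / 5 = 0.5501

0.5501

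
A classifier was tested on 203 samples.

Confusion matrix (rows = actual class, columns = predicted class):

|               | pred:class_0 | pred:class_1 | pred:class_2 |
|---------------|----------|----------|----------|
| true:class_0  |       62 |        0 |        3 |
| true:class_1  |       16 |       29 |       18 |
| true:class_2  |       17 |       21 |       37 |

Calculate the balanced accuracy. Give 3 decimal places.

0.636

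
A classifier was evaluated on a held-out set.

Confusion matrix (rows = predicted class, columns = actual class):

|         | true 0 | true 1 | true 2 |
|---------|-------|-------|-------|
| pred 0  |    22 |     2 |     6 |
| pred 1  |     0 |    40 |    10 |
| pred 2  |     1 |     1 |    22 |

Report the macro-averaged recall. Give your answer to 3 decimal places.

Per-class recall (TP/(TP+FN)):
  0: TP=22, FN=0+1=1 → 22/23 = 0.9565
  1: TP=40, FN=2+1=3 → 40/43 = 0.9302
  2: TP=22, FN=6+10=16 → 22/38 = 0.5789
Macro-recall = mean = (0.9565 + 0.9302 + 0.5789) / 3 = 0.822

0.822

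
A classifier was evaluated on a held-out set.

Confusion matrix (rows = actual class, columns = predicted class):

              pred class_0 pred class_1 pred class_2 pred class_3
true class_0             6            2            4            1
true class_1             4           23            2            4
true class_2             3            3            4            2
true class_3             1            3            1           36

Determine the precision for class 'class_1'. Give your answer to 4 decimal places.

One-vs-rest for 'class_1': TP = diagonal; FP = other classes predicted 'class_1'; FN = 'class_1' predicted as other.
precision = TP/(TP+FP).
class_1: TP=23, FP=2+3+3=8 → 23/31 = 0.74194

0.7419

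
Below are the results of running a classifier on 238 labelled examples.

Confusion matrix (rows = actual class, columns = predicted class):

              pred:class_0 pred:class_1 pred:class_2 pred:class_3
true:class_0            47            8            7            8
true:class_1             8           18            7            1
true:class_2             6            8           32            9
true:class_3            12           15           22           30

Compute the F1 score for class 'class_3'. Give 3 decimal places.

One-vs-rest for 'class_3': TP = diagonal; FP = other classes predicted 'class_3'; FN = 'class_3' predicted as other.
F1 score = 2·TP/(2·TP+FP+FN).
class_3: TP=30, FP=8+1+9=18, FN=12+15+22=49 → 60/127 = 0.4724

0.472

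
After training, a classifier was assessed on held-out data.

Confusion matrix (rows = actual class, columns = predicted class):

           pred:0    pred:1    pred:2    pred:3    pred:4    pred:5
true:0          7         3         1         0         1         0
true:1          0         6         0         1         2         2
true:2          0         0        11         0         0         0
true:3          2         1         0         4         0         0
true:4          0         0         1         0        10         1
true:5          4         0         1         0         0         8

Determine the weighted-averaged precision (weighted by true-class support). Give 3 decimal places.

0.697

Per-class precision (TP/(TP+FP)):
  0: TP=7, FP=0+0+2+0+4=6 → 7/13 = 0.5385
  1: TP=6, FP=3+0+1+0+0=4 → 6/10 = 0.6000
  2: TP=11, FP=1+0+0+1+1=3 → 11/14 = 0.7857
  3: TP=4, FP=0+1+0+0+0=1 → 4/5 = 0.8000
  4: TP=10, FP=1+2+0+0+0=3 → 10/13 = 0.7692
  5: TP=8, FP=0+2+0+0+1=3 → 8/11 = 0.7273
Weighted-precision = Σ (supportᵢ/N)·precisionᵢ with N=66: (12/66)·0.5385 + (11/66)·0.6000 + (11/66)·0.7857 + (7/66)·0.8000 + (12/66)·0.7692 + (13/66)·0.7273 = 0.697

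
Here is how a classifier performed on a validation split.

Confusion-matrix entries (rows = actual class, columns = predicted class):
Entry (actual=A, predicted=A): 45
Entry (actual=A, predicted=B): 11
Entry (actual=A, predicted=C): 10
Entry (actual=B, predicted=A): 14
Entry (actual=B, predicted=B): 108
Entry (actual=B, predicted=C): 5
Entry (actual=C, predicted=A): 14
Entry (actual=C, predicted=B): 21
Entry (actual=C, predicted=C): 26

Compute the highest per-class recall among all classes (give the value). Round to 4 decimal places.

0.8504

Per-class recall (TP/(TP+FN)):
  A: TP=45, FN=11+10=21 → 45/66 = 0.68182
  B: TP=108, FN=14+5=19 → 108/127 = 0.85039
  C: TP=26, FN=14+21=35 → 26/61 = 0.42623
Highest is class 'B' with recall = 0.8504.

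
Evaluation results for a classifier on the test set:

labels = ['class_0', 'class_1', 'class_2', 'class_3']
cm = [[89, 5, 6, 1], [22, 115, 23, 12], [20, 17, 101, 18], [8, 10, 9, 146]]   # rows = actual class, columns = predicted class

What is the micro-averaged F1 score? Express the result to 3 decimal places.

Micro-averaging pools counts across classes: ΣTP=451, ΣFP=151, ΣFN=151.
Micro-F1 score = 2·TP/(2·TP+FP+FN) on pooled counts = 0.749 (equals overall accuracy in single-label multiclass).

0.749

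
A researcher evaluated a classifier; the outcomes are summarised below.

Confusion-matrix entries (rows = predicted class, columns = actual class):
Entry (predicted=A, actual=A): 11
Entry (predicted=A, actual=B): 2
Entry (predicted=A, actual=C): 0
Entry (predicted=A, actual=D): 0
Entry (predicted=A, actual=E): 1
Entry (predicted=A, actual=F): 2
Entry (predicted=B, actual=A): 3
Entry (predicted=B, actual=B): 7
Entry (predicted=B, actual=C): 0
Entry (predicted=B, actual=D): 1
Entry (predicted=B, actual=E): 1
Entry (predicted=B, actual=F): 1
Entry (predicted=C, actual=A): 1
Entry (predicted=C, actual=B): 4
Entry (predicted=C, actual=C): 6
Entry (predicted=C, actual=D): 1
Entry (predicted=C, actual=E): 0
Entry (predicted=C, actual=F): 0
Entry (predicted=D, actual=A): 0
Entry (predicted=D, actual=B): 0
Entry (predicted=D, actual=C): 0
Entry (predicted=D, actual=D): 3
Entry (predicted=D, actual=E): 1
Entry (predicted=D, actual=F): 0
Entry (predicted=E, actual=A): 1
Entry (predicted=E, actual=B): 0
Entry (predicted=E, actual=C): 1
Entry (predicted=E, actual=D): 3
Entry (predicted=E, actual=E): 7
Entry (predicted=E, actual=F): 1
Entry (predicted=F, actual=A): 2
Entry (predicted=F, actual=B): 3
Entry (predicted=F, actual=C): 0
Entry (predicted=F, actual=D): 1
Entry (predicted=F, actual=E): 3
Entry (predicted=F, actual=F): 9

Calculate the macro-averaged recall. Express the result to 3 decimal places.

Per-class recall (TP/(TP+FN)):
  A: TP=11, FN=3+1+0+1+2=7 → 11/18 = 0.6111
  B: TP=7, FN=2+4+0+0+3=9 → 7/16 = 0.4375
  C: TP=6, FN=0+0+0+1+0=1 → 6/7 = 0.8571
  D: TP=3, FN=0+1+1+3+1=6 → 3/9 = 0.3333
  E: TP=7, FN=1+1+0+1+3=6 → 7/13 = 0.5385
  F: TP=9, FN=2+1+0+0+1=4 → 9/13 = 0.6923
Macro-recall = mean = (0.6111 + 0.4375 + 0.8571 + 0.3333 + 0.5385 + 0.6923) / 6 = 0.578

0.578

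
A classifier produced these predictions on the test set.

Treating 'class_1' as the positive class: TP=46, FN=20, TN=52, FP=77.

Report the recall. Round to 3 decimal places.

Recall = TP/(TP+FN) = 46/(46+20) = 46/66 = 0.697

0.697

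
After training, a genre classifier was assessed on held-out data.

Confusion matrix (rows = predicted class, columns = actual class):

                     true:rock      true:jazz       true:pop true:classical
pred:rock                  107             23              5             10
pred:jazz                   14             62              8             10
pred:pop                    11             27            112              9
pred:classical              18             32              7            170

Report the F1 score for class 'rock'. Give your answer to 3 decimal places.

F1 score = 2·TP/(2·TP+FP+FN).
rock: TP=107, FP=23+5+10=38, FN=14+11+18=43 → 214/295 = 0.7254

0.725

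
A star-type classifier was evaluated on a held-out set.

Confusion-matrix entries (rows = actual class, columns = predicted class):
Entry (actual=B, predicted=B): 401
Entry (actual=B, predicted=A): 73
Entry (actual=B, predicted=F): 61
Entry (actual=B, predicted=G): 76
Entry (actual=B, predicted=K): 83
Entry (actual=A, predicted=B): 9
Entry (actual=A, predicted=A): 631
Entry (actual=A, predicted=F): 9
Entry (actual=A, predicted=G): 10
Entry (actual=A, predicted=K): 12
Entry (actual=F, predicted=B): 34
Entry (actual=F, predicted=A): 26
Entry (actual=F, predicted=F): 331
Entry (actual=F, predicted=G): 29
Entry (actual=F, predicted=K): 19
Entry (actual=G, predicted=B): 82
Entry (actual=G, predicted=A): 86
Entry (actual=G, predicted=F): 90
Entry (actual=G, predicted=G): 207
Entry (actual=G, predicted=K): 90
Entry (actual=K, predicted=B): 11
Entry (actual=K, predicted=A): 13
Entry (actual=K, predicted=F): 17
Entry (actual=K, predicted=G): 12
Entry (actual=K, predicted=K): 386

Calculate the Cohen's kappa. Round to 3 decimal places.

0.622

Observed agreement pₒ = trace/N = 1956/2798 = 0.6991
Expected agreement pₑ = Σ (rowᵢ·colᵢ)/N² = (694·537 + 671·829 + 439·508 + 555·334 + 439·590)/2798² = 0.2039
κ = (pₒ − pₑ)/(1 − pₑ) = (0.6991 − 0.2039)/(1 − 0.2039) = 0.622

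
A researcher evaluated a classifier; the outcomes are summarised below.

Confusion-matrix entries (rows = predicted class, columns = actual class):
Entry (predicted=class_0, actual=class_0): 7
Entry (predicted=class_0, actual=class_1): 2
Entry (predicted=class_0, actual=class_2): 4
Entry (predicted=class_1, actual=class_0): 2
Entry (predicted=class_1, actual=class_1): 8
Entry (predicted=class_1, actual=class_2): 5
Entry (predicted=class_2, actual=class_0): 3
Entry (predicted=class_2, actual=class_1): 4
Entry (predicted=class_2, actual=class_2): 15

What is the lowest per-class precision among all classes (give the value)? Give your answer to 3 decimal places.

0.533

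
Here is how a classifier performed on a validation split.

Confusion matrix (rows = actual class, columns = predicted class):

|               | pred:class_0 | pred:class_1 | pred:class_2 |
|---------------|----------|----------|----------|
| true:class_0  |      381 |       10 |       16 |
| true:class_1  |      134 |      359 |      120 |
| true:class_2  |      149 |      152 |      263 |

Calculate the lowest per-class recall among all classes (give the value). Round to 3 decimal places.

0.466

Per-class recall (TP/(TP+FN)):
  class_0: TP=381, FN=10+16=26 → 381/407 = 0.9361
  class_1: TP=359, FN=134+120=254 → 359/613 = 0.5856
  class_2: TP=263, FN=149+152=301 → 263/564 = 0.4663
Lowest is class 'class_2' with recall = 0.466.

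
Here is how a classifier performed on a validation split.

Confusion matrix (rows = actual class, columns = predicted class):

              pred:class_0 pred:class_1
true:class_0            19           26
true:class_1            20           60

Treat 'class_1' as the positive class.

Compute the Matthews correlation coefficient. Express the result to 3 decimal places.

MCC = (TP·TN − FP·FN) / √((TP+FP)(TP+FN)(TN+FP)(TN+FN))
Numerator = 60·19 − 26·20 = 620
Denominator = √(86·80·45·39) = √12074400 = 3474.8237
MCC = 620 / 3474.8237 = 0.178

0.178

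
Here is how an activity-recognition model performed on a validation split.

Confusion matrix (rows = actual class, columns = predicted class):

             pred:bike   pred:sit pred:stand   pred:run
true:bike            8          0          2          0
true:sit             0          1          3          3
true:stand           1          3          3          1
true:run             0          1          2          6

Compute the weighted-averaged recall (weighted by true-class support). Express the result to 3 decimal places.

0.529

Per-class recall (TP/(TP+FN)):
  bike: TP=8, FN=0+2+0=2 → 8/10 = 0.8000
  sit: TP=1, FN=0+3+3=6 → 1/7 = 0.1429
  stand: TP=3, FN=1+3+1=5 → 3/8 = 0.3750
  run: TP=6, FN=0+1+2=3 → 6/9 = 0.6667
Weighted-recall = Σ (supportᵢ/N)·recallᵢ with N=34: (10/34)·0.8000 + (7/34)·0.1429 + (8/34)·0.3750 + (9/34)·0.6667 = 0.529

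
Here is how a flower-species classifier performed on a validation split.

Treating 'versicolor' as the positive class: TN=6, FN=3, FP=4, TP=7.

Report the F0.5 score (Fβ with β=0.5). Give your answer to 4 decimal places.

0.6481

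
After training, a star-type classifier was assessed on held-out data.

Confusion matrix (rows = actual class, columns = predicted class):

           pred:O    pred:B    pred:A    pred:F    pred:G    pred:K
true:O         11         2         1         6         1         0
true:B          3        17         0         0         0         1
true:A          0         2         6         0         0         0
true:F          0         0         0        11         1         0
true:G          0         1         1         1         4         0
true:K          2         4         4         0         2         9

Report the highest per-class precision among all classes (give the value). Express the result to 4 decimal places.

0.9000

Per-class precision (TP/(TP+FP)):
  O: TP=11, FP=3+0+0+0+2=5 → 11/16 = 0.68750
  B: TP=17, FP=2+2+0+1+4=9 → 17/26 = 0.65385
  A: TP=6, FP=1+0+0+1+4=6 → 6/12 = 0.50000
  F: TP=11, FP=6+0+0+1+0=7 → 11/18 = 0.61111
  G: TP=4, FP=1+0+0+1+2=4 → 4/8 = 0.50000
  K: TP=9, FP=0+1+0+0+0=1 → 9/10 = 0.90000
Highest is class 'K' with precision = 0.9000.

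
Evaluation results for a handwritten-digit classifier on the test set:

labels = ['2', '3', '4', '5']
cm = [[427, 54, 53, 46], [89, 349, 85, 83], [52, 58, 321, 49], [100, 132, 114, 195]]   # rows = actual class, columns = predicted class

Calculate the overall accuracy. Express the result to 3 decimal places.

Accuracy = trace / total = (427+349+321+195=1292) / 2207 = 1292/2207 = 0.585

0.585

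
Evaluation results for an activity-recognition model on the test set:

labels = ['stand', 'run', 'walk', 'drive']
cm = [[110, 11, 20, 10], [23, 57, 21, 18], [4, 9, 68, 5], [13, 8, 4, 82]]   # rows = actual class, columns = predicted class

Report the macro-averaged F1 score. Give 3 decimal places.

Per-class F1 score (2·TP/(2·TP+FP+FN)):
  stand: TP=110, FP=23+4+13=40, FN=11+20+10=41 → 220/301 = 0.7309
  run: TP=57, FP=11+9+8=28, FN=23+21+18=62 → 114/204 = 0.5588
  walk: TP=68, FP=20+21+4=45, FN=4+9+5=18 → 136/199 = 0.6834
  drive: TP=82, FP=10+18+5=33, FN=13+8+4=25 → 164/222 = 0.7387
Macro-F1 score = mean = (0.7309 + 0.5588 + 0.6834 + 0.7387) / 4 = 0.678

0.678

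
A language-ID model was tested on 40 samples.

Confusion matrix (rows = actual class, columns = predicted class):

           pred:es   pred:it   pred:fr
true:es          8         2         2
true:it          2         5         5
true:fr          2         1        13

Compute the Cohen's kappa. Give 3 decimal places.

Observed agreement pₒ = trace/N = 26/40 = 0.6500
Expected agreement pₑ = Σ (rowᵢ·colᵢ)/N² = (12·12 + 12·8 + 16·20)/40² = 0.3500
κ = (pₒ − pₑ)/(1 − pₑ) = (0.6500 − 0.3500)/(1 − 0.3500) = 0.462

0.462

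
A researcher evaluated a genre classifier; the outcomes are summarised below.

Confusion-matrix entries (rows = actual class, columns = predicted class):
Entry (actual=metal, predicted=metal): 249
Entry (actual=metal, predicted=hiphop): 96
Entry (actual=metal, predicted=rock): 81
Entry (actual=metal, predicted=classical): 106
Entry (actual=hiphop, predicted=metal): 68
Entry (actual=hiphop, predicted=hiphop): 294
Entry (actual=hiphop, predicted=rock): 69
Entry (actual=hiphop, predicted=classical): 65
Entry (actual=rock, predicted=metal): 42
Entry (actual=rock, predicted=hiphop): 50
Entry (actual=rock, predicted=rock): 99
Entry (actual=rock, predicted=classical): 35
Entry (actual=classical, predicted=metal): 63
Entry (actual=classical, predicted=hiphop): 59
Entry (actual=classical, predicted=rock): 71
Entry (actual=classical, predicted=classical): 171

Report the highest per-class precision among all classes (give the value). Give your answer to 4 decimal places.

0.5900

Per-class precision (TP/(TP+FP)):
  metal: TP=249, FP=68+42+63=173 → 249/422 = 0.59005
  hiphop: TP=294, FP=96+50+59=205 → 294/499 = 0.58918
  rock: TP=99, FP=81+69+71=221 → 99/320 = 0.30938
  classical: TP=171, FP=106+65+35=206 → 171/377 = 0.45358
Highest is class 'metal' with precision = 0.5900.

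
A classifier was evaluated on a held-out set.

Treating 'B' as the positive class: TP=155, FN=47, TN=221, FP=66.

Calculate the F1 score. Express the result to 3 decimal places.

0.733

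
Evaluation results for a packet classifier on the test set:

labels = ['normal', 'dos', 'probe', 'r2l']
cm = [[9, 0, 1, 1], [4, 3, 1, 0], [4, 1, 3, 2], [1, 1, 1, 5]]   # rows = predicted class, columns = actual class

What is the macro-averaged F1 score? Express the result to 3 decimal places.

0.521

Per-class F1 score (2·TP/(2·TP+FP+FN)):
  normal: TP=9, FP=0+1+1=2, FN=4+4+1=9 → 18/29 = 0.6207
  dos: TP=3, FP=4+1+0=5, FN=0+1+1=2 → 6/13 = 0.4615
  probe: TP=3, FP=4+1+2=7, FN=1+1+1=3 → 6/16 = 0.3750
  r2l: TP=5, FP=1+1+1=3, FN=1+0+2=3 → 10/16 = 0.6250
Macro-F1 score = mean = (0.6207 + 0.4615 + 0.3750 + 0.6250) / 4 = 0.521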